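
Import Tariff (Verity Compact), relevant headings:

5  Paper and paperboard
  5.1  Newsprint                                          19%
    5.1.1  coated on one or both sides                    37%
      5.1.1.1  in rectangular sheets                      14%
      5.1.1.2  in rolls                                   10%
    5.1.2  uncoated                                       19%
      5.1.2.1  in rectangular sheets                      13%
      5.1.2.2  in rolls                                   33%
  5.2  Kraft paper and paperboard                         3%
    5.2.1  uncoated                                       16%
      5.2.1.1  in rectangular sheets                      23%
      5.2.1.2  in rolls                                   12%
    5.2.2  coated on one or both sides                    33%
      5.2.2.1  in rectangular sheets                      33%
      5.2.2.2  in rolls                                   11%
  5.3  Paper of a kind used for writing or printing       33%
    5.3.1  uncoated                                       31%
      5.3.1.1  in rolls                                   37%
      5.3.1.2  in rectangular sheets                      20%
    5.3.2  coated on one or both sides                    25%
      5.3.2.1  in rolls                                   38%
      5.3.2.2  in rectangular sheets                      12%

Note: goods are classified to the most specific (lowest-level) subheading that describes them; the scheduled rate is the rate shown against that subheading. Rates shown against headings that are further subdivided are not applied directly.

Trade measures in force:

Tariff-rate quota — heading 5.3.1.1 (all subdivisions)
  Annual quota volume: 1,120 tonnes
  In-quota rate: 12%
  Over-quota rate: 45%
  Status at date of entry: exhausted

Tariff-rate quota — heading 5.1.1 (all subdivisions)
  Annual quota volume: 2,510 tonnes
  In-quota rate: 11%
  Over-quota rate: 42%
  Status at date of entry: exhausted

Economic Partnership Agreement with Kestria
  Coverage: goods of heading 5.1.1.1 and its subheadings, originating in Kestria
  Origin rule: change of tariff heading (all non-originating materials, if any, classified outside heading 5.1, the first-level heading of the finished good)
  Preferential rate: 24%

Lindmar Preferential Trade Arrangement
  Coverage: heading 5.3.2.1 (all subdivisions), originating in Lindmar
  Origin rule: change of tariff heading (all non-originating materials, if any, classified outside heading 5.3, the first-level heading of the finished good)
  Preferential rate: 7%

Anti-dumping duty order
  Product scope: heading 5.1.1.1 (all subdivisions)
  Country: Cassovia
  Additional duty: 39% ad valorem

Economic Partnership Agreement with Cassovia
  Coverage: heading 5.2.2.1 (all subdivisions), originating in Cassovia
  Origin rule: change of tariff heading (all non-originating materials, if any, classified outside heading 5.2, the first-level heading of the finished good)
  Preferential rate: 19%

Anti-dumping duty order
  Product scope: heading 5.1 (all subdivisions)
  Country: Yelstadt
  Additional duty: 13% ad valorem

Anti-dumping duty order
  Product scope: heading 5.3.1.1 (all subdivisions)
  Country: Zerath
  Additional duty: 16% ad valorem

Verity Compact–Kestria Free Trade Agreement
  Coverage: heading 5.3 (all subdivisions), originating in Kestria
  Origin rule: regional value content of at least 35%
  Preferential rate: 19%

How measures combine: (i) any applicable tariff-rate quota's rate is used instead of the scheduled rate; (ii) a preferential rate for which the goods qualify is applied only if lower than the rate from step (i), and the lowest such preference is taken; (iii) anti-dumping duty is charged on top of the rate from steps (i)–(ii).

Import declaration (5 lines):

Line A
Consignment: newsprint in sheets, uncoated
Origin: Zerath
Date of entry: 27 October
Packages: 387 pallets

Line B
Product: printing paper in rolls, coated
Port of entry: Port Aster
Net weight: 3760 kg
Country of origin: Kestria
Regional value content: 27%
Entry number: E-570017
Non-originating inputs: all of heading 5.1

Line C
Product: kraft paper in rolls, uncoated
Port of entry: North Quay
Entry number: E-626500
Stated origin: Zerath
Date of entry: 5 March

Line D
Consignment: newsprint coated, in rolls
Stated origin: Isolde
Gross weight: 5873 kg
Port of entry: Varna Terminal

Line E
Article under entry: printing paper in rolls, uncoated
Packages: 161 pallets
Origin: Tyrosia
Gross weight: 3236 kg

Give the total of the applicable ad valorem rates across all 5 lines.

150%

Line A: newsprint → 5.1; uncoated → 5.1.2; in sheets → 5.1.2.1. Scheduled 13%. No special measure applies. → 13%.
Line B: printing paper → 5.3; coated → 5.3.2; in rolls → 5.3.2.1. Scheduled 38%. Kestria agreement on 5.1.1.1: 5.3.2.1 not covered; Kestria agreement on 5.3: RVC < 35%. → 38%.
Line C: kraft paper → 5.2; uncoated → 5.2.1; in rolls → 5.2.1.2. Scheduled 12%. No special measure applies. → 12%.
Line D: newsprint → 5.1; coated → 5.1.1; in rolls → 5.1.1.2. Scheduled 10%. quota on 5.1.1 exhausted → over-quota 42%. → 42%.
Line E: printing paper → 5.3; uncoated → 5.3.1; in rolls → 5.3.1.1. Scheduled 37%. quota on 5.3.1.1 exhausted → over-quota 45%. → 45%.
Sum: 13% + 38% + 12% + 42% + 45% = 150%.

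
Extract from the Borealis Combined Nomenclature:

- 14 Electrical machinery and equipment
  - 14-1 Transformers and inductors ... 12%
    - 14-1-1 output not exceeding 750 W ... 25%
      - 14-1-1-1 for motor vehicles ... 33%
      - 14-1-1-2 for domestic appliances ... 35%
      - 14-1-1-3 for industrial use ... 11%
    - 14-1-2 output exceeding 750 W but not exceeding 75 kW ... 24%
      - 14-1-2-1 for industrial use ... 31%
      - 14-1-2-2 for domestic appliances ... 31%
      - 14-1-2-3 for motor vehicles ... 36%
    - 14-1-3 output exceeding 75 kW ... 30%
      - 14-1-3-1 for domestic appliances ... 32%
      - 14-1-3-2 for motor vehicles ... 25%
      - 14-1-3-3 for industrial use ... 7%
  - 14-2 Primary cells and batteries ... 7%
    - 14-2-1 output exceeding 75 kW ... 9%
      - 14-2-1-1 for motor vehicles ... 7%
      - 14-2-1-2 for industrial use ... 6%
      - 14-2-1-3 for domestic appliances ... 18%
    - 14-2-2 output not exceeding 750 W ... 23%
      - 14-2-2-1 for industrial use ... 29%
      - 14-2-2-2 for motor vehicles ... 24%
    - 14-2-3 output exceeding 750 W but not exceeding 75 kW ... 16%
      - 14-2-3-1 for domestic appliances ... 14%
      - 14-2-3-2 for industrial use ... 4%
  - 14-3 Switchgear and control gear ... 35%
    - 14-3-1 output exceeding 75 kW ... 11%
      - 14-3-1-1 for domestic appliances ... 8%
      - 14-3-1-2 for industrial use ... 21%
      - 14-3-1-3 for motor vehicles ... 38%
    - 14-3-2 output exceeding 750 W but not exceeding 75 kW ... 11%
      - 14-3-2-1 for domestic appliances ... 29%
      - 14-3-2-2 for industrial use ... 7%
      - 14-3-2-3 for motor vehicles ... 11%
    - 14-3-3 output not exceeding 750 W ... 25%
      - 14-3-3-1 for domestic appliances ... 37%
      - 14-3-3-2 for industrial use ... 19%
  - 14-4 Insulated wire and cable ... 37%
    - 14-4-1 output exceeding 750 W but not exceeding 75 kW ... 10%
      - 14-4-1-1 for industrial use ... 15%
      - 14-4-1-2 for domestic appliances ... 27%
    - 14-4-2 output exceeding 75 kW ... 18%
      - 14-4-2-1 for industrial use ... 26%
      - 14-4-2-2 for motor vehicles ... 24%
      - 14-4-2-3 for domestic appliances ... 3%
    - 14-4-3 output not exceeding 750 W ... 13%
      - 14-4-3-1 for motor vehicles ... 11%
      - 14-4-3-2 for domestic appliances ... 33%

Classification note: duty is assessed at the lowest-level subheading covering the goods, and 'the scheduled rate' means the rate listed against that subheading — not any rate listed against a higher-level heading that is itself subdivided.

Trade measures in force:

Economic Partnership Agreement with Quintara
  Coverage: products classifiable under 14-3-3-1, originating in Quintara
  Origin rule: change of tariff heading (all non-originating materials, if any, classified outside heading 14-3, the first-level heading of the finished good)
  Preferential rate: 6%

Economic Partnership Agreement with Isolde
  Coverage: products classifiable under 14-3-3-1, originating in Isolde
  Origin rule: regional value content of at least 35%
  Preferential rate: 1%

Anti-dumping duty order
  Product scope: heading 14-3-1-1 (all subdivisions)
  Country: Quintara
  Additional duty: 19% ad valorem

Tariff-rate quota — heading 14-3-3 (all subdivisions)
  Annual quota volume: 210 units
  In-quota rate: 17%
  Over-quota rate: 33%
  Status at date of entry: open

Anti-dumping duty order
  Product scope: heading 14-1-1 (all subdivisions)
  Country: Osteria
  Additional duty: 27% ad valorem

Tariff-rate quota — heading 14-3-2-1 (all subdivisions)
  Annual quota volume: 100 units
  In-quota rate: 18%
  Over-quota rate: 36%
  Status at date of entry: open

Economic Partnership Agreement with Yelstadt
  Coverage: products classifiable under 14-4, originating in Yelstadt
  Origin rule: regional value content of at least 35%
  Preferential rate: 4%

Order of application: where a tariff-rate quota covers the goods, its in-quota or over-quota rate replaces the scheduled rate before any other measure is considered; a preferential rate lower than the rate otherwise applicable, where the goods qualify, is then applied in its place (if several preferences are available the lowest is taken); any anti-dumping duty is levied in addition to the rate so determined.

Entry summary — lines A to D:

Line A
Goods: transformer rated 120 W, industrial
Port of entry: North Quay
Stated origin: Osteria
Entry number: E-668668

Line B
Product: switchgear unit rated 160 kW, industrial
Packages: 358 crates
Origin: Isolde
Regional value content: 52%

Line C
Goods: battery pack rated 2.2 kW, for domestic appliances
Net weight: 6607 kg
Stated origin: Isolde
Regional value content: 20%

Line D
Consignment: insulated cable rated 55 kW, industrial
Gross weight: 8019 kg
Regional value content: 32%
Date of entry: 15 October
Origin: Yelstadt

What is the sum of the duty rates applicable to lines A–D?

Line A: transformer → 14-1; rated 120 W → 14-1-1; industrial → 14-1-1-3. Scheduled 11%. anti-dumping (Osteria, 14-1-1): +27%; total 11% + 27% = 38%. → 38%.
Line B: switchgear unit → 14-3; rated 160 kW → 14-3-1; industrial → 14-3-1-2. Scheduled 21%. Isolde agreement on 14-3-3-1: 14-3-1-2 not covered. → 21%.
Line C: battery pack → 14-2; rated 2.2 kW → 14-2-3; for domestic appliances → 14-2-3-1. Scheduled 14%. Isolde agreement on 14-3-3-1: 14-2-3-1 not covered. → 14%.
Line D: insulated cable → 14-4; rated 55 kW → 14-4-1; industrial → 14-4-1-1. Scheduled 15%. Yelstadt agreement on 14-4: RVC < 35%. → 15%.
Sum: 38% + 21% + 14% + 15% = 88%.

88%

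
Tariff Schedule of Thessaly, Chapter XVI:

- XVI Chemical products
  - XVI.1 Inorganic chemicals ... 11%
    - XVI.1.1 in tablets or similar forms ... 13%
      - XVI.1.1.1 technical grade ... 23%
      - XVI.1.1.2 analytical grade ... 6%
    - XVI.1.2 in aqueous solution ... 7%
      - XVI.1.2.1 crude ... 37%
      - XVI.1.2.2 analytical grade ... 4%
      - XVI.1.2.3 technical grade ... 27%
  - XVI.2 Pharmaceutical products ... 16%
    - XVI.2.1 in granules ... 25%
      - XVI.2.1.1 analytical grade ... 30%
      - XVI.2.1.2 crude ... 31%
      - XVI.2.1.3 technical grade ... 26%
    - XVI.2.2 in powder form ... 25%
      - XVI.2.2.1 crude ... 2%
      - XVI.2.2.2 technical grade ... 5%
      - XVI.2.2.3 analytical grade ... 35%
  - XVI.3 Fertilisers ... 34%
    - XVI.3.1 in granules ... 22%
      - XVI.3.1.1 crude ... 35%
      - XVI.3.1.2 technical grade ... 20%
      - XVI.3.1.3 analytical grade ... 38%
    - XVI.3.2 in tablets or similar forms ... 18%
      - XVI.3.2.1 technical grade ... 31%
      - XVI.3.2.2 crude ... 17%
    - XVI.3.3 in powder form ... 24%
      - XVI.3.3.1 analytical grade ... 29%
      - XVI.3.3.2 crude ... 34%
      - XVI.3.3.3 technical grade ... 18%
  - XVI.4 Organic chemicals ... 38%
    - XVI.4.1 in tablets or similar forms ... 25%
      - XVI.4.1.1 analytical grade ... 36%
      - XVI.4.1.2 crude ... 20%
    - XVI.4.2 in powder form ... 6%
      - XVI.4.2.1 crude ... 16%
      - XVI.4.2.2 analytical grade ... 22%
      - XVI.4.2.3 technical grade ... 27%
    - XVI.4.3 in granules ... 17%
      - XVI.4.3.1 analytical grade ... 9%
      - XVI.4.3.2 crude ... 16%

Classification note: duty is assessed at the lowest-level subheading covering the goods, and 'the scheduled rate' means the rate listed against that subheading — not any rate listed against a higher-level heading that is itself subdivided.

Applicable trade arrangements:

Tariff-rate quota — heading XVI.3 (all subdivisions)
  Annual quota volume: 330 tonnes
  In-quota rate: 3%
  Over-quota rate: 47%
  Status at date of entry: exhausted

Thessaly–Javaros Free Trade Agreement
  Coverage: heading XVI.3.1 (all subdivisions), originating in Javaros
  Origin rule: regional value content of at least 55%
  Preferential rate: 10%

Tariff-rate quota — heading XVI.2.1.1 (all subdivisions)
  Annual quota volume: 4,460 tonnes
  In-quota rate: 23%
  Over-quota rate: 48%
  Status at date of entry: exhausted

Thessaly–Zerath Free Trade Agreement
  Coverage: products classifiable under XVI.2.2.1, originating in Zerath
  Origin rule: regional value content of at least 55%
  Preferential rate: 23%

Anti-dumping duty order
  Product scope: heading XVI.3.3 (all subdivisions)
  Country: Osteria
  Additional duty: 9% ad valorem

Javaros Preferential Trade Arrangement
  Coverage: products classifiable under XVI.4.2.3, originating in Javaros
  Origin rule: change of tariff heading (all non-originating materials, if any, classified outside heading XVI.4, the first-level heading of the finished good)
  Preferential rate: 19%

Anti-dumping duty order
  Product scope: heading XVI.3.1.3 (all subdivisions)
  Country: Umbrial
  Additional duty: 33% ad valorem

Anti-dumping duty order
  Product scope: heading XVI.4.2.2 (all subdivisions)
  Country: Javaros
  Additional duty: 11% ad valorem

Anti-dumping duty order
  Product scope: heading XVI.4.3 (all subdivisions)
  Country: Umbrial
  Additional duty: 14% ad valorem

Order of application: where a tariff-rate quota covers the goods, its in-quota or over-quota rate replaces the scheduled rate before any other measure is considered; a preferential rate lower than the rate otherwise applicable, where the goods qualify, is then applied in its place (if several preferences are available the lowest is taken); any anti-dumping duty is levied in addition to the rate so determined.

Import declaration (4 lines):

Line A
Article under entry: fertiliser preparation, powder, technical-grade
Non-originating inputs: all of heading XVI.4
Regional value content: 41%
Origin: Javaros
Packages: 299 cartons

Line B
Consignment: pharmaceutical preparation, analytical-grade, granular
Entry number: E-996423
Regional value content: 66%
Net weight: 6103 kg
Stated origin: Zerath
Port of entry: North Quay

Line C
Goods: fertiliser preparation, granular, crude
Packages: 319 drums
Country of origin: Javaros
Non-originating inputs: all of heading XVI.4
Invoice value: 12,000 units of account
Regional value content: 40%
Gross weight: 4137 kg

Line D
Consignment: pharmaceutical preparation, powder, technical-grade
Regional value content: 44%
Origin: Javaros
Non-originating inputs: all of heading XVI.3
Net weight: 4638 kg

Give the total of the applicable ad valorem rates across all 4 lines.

147%

Line A: fertiliser → XVI.3; powder → XVI.3.3; technical-grade → XVI.3.3.3. Scheduled 18%. quota on XVI.3 exhausted → over-quota 47%; Javaros agreement on XVI.3.1: XVI.3.3.3 not covered; Javaros agreement on XVI.4.2.3: XVI.3.3.3 not covered. → 47%.
Line B: pharmaceutical → XVI.2; granular → XVI.2.1; analytical-grade → XVI.2.1.1. Scheduled 30%. quota on XVI.2.1.1 exhausted → over-quota 48%; Zerath agreement on XVI.2.2.1: XVI.2.1.1 not covered. → 48%.
Line C: fertiliser → XVI.3; granular → XVI.3.1; crude → XVI.3.1.1. Scheduled 35%. quota on XVI.3 exhausted → over-quota 47%; Javaros agreement on XVI.3.1: RVC < 55%; Javaros agreement on XVI.4.2.3: XVI.3.1.1 not covered. → 47%.
Line D: pharmaceutical → XVI.2; powder → XVI.2.2; technical-grade → XVI.2.2.2. Scheduled 5%. Javaros agreement on XVI.3.1: XVI.2.2.2 not covered; Javaros agreement on XVI.4.2.3: XVI.2.2.2 not covered. → 5%.
Sum: 47% + 48% + 47% + 5% = 147%.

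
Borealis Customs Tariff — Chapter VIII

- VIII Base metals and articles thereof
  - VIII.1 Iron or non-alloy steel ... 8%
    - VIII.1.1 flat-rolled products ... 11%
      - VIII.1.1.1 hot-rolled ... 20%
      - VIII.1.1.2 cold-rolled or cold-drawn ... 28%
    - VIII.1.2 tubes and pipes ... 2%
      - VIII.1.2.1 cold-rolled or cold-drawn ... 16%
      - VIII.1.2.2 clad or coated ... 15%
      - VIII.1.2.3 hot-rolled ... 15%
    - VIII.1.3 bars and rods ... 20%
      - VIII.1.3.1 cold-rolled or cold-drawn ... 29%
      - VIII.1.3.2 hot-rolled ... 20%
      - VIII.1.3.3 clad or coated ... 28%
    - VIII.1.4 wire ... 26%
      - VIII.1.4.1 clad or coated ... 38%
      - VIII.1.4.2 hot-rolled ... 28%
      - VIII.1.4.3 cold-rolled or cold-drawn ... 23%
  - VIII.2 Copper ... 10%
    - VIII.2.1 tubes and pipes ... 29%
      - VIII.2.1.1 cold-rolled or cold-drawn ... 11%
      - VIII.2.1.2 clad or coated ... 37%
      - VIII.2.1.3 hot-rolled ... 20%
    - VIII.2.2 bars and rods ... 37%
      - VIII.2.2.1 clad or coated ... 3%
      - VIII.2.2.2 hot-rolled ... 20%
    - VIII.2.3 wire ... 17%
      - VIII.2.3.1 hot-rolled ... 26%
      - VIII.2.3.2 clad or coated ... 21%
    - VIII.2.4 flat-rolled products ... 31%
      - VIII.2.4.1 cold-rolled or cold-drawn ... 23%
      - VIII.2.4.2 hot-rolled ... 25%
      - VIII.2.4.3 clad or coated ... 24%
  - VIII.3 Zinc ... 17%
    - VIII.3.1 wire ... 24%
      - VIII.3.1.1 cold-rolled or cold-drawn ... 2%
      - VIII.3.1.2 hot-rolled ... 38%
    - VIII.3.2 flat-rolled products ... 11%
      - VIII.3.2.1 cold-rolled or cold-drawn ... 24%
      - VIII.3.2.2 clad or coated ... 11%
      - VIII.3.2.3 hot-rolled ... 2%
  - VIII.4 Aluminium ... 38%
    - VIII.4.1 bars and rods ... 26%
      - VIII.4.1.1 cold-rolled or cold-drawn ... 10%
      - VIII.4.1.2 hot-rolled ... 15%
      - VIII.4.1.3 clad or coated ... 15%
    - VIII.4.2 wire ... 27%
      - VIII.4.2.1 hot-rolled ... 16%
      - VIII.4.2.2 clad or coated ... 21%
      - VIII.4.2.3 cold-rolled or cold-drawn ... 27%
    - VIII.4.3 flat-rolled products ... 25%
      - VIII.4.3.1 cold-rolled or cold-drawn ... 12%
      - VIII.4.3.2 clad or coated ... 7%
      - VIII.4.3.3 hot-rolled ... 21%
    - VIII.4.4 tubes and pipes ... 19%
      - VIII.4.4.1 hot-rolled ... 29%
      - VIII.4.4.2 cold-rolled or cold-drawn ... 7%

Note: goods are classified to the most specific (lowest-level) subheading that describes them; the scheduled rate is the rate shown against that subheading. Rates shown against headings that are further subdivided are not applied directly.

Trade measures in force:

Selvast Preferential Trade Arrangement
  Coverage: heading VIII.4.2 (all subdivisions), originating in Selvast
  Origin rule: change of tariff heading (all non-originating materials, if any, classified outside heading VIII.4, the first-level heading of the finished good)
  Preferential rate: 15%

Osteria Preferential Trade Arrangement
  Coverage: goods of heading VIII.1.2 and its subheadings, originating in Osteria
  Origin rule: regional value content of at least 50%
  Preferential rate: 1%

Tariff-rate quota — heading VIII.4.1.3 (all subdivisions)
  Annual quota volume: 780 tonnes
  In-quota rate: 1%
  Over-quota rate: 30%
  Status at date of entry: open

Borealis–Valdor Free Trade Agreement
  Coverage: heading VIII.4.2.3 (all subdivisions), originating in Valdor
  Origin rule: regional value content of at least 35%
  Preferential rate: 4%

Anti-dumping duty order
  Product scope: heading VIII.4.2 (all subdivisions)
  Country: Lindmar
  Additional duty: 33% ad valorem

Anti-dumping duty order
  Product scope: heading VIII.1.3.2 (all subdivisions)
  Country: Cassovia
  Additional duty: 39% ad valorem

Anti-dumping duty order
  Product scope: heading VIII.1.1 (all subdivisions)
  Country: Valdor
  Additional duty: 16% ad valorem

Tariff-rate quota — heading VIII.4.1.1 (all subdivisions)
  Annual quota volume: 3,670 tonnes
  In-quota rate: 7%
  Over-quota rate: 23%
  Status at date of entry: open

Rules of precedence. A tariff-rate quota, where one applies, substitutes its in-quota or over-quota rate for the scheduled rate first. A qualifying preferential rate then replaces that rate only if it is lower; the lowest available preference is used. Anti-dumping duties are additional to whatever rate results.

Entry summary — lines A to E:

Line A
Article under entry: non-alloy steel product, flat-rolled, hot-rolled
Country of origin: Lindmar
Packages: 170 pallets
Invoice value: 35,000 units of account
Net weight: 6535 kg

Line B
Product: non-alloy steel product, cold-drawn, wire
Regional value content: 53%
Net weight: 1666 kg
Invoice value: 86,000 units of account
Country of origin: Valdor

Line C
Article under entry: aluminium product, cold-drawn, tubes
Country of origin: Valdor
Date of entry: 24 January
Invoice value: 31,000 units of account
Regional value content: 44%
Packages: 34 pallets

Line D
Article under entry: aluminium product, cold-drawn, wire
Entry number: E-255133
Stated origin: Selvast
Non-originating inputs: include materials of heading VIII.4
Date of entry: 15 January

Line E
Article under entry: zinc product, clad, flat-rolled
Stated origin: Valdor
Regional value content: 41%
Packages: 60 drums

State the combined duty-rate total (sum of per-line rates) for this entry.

Line A: non-alloy steel → VIII.1; flat-rolled → VIII.1.1; hot-rolled → VIII.1.1.1. Scheduled 20%. No special measure applies. → 20%.
Line B: non-alloy steel → VIII.1; wire → VIII.1.4; cold-drawn → VIII.1.4.3. Scheduled 23%. Valdor agreement on VIII.4.2.3: VIII.1.4.3 not covered. → 23%.
Line C: aluminium → VIII.4; tubes → VIII.4.4; cold-drawn → VIII.4.4.2. Scheduled 7%. Valdor agreement on VIII.4.2.3: VIII.4.4.2 not covered. → 7%.
Line D: aluminium → VIII.4; wire → VIII.4.2; cold-drawn → VIII.4.2.3. Scheduled 27%. Selvast agreement on VIII.4.2: CTH not met. → 27%.
Line E: zinc → VIII.3; flat-rolled → VIII.3.2; clad → VIII.3.2.2. Scheduled 11%. Valdor agreement on VIII.4.2.3: VIII.3.2.2 not covered. → 11%.
Sum: 20% + 23% + 7% + 27% + 11% = 88%.

88%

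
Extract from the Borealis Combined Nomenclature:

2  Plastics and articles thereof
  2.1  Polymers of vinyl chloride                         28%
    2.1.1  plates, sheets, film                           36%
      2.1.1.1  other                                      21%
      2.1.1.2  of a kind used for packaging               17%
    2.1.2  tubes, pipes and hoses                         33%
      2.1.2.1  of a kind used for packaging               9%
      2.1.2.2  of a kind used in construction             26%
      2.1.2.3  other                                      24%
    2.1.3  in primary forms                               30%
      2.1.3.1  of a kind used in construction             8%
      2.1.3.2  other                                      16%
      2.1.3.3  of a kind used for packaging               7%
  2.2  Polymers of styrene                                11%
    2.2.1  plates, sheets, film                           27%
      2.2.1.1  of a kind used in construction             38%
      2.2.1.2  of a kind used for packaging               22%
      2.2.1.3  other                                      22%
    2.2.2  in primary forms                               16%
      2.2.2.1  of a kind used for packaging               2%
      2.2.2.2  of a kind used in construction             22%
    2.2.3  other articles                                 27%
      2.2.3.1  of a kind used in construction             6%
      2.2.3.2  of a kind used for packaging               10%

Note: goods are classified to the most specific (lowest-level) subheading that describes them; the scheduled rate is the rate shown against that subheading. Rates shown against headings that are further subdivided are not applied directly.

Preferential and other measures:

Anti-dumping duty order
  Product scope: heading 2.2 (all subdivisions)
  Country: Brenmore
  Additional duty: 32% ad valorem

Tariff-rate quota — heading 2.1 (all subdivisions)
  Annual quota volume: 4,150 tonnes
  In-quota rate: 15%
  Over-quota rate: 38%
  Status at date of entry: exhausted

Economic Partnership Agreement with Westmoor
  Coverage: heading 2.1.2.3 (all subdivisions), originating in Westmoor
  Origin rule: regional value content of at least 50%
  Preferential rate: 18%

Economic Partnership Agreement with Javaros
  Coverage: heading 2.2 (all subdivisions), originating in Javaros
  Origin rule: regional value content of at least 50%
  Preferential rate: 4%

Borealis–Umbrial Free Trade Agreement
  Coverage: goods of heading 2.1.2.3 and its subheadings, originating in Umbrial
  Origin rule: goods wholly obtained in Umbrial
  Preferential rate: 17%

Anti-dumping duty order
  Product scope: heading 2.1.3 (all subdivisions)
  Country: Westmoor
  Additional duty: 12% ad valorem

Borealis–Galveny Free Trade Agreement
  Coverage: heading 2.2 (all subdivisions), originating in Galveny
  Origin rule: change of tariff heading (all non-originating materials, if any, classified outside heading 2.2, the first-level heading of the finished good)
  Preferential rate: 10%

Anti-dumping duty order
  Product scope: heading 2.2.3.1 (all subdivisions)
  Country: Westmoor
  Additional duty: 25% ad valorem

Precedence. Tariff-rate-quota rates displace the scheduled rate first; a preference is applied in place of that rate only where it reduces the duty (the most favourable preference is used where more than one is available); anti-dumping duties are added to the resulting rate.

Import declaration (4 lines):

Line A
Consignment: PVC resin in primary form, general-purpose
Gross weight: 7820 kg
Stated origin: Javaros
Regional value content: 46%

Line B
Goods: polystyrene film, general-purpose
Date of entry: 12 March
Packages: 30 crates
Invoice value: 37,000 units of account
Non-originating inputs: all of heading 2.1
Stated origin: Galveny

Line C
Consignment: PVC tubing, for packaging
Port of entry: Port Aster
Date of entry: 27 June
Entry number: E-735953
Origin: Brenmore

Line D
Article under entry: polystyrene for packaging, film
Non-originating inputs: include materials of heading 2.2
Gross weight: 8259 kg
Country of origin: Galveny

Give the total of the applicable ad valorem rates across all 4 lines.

Line A: PVC → 2.1; resin in primary form → 2.1.3; general-purpose → 2.1.3.2. Scheduled 16%. quota on 2.1 exhausted → over-quota 38%; Javaros agreement on 2.2: 2.1.3.2 not covered. → 38%.
Line B: polystyrene → 2.2; film → 2.2.1; general-purpose → 2.2.1.3. Scheduled 22%. Galveny agreement on 2.2: CTH met → 10% available; preferential 10%. → 10%.
Line C: PVC → 2.1; tubing → 2.1.2; for packaging → 2.1.2.1. Scheduled 9%. quota on 2.1 exhausted → over-quota 38%. → 38%.
Line D: polystyrene → 2.2; film → 2.2.1; for packaging → 2.2.1.2. Scheduled 22%. Galveny agreement on 2.2: CTH not met. → 22%.
Sum: 38% + 10% + 38% + 22% = 108%.

108%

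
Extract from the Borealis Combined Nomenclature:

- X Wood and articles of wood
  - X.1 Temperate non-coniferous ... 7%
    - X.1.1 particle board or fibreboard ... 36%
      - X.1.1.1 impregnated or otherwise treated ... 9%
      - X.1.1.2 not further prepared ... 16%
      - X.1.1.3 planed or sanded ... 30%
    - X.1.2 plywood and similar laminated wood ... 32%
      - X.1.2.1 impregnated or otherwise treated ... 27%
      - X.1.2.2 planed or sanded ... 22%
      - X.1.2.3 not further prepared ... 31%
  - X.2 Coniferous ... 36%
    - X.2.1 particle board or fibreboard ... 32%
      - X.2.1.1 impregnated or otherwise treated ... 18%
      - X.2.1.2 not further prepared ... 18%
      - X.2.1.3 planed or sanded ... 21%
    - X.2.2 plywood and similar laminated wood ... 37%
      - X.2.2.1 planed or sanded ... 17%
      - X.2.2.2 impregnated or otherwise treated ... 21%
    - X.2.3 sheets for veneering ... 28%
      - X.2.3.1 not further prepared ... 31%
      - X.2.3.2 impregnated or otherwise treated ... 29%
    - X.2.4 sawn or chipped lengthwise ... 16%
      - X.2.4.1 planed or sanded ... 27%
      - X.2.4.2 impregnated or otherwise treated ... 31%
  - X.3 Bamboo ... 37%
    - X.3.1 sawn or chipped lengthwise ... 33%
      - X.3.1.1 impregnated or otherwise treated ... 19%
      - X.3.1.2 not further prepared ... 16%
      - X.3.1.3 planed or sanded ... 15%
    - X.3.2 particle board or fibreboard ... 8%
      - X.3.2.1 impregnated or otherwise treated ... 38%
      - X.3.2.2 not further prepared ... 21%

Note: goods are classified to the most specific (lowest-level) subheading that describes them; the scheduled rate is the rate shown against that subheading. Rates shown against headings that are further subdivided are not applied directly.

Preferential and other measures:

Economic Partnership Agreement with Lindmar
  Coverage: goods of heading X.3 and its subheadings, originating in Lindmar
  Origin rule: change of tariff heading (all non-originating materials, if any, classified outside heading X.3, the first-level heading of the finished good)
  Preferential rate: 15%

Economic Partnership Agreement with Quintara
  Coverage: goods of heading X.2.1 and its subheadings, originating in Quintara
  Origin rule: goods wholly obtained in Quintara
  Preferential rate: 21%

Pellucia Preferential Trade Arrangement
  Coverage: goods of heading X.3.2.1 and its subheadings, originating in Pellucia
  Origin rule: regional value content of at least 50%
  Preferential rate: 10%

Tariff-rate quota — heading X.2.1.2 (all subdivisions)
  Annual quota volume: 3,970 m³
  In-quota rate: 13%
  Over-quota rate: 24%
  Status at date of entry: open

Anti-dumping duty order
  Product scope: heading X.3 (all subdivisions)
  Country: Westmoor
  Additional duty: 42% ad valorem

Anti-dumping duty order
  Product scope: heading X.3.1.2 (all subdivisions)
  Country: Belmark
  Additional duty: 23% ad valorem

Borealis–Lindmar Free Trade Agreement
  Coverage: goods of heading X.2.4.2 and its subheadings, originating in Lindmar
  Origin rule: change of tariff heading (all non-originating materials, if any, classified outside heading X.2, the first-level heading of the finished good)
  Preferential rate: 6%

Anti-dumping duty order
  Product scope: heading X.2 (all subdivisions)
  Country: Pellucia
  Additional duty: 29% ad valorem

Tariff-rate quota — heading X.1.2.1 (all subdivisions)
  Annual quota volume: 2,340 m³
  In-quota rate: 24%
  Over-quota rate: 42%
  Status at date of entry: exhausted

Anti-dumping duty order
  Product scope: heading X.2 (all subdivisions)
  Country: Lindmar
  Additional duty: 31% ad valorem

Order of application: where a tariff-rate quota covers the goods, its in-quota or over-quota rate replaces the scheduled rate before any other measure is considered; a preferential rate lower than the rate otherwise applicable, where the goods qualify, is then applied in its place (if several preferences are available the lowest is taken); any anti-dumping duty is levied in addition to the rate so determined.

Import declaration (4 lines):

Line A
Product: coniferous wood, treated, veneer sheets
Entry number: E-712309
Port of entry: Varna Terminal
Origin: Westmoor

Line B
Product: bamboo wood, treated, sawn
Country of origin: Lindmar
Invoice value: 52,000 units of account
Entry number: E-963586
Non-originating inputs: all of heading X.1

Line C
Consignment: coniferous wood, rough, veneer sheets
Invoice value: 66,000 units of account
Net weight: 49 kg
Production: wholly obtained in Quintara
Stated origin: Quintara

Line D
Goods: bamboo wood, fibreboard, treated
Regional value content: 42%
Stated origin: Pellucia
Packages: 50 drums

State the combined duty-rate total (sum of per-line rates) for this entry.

Line A: coniferous → X.2; veneer sheets → X.2.3; treated → X.2.3.2. Scheduled 29%. No special measure applies. → 29%.
Line B: bamboo → X.3; sawn → X.3.1; treated → X.3.1.1. Scheduled 19%. Lindmar agreement on X.3: CTH met → 15% available; Lindmar agreement on X.2.4.2: X.3.1.1 not covered; preferential 15%. → 15%.
Line C: coniferous → X.2; veneer sheets → X.2.3; rough → X.2.3.1. Scheduled 31%. Quintara agreement on X.2.1: X.2.3.1 not covered. → 31%.
Line D: bamboo → X.3; fibreboard → X.3.2; treated → X.3.2.1. Scheduled 38%. Pellucia agreement on X.3.2.1: RVC < 50%. → 38%.
Sum: 29% + 15% + 31% + 38% = 113%.

113%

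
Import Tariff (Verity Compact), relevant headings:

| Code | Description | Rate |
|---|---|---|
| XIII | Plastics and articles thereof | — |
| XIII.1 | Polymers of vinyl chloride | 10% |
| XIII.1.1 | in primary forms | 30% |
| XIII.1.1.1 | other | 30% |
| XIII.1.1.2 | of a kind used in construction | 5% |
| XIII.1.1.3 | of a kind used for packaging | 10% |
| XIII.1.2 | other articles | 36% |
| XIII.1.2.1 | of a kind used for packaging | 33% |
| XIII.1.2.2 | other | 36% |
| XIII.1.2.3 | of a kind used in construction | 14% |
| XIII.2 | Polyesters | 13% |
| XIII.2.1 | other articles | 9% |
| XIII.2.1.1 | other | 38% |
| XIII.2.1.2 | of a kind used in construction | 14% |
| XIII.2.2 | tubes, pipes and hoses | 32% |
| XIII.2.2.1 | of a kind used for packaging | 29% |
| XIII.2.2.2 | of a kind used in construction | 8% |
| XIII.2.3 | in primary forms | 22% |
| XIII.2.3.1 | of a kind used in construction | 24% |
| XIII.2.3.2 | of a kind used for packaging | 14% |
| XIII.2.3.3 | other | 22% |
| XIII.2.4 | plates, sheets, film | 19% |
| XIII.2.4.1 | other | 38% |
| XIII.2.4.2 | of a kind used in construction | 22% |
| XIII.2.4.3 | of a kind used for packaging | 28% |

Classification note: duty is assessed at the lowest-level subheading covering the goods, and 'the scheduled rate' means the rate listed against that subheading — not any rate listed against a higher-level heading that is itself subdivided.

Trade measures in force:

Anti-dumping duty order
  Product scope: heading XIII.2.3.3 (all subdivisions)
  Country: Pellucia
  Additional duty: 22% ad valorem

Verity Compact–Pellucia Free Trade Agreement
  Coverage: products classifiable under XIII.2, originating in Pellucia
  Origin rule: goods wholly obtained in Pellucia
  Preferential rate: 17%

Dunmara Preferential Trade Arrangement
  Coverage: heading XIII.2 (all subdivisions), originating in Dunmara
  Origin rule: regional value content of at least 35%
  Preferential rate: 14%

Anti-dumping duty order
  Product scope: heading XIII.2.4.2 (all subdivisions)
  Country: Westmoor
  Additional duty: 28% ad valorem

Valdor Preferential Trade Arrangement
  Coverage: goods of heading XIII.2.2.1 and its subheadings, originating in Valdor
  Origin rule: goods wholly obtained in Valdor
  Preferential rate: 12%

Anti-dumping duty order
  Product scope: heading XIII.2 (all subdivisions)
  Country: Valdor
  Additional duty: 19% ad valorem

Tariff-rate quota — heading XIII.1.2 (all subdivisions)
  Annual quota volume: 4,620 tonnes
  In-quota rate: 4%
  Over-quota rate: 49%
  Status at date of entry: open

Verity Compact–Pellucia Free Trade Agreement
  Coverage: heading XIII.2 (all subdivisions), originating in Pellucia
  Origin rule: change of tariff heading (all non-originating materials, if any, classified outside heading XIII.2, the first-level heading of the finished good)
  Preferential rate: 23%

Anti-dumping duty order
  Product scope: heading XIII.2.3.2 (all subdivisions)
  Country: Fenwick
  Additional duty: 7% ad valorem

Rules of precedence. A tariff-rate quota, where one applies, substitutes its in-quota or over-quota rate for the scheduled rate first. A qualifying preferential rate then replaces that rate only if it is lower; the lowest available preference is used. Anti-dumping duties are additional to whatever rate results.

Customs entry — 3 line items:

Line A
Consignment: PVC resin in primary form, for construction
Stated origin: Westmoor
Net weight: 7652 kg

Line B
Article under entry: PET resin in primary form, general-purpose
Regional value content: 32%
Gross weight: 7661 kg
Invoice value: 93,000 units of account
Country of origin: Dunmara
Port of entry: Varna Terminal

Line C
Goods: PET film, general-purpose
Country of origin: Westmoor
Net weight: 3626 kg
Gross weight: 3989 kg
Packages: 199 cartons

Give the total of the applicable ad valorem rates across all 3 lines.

Line A: PVC → XIII.1; resin in primary form → XIII.1.1; for construction → XIII.1.1.2. Scheduled 5%. No special measure applies. → 5%.
Line B: PET → XIII.2; resin in primary form → XIII.2.3; general-purpose → XIII.2.3.3. Scheduled 22%. Dunmara agreement on XIII.2: RVC < 35%. → 22%.
Line C: PET → XIII.2; film → XIII.2.4; general-purpose → XIII.2.4.1. Scheduled 38%. No special measure applies. → 38%.
Sum: 5% + 22% + 38% = 65%.

65%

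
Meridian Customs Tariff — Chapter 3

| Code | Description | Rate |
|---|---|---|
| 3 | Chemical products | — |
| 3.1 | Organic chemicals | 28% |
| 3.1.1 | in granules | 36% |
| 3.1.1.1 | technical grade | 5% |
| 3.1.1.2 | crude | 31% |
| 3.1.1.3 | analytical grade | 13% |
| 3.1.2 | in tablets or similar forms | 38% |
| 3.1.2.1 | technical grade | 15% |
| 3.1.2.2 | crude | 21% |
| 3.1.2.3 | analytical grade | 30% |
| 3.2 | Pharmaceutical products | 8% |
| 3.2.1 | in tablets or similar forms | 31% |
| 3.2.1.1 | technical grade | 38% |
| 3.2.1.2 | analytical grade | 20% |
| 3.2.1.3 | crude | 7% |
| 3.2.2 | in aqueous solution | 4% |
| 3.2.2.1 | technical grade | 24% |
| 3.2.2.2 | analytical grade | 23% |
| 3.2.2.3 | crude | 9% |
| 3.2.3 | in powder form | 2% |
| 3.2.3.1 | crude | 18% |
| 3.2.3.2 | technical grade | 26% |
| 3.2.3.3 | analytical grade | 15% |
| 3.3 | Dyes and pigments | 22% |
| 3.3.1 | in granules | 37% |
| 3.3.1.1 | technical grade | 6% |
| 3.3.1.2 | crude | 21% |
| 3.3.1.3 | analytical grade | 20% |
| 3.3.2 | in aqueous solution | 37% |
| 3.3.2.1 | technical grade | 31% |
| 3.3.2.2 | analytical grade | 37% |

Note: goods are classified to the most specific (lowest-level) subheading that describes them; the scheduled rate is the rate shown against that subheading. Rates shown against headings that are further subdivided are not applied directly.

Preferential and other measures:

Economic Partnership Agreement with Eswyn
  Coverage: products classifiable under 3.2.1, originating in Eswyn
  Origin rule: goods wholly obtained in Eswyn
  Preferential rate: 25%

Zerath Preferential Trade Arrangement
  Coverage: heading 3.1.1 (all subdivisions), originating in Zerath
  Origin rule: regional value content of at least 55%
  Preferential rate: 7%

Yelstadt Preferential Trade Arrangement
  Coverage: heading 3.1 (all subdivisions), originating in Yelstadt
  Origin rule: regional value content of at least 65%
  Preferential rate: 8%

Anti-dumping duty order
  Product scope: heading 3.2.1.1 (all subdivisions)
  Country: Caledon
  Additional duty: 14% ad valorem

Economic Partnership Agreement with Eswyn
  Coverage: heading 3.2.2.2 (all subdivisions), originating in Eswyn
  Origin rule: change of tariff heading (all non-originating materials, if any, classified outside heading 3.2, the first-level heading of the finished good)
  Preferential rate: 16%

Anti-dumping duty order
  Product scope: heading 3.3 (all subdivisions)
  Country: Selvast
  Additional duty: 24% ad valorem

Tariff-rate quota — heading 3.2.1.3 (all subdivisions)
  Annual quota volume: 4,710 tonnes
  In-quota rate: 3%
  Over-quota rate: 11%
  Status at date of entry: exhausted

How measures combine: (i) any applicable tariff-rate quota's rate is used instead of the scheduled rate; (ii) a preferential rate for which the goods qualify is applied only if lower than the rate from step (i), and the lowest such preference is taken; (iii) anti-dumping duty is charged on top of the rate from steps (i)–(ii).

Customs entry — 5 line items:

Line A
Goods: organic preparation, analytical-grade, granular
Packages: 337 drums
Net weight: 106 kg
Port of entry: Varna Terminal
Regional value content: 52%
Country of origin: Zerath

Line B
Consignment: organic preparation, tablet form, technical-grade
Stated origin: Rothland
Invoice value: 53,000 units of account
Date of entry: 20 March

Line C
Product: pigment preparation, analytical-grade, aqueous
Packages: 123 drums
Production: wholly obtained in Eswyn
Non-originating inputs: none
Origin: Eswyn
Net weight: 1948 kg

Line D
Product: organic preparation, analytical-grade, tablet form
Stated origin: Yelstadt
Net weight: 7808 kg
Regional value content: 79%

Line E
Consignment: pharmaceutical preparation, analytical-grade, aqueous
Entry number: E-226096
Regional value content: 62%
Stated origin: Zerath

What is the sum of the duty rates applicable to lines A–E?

96%

Line A: organic → 3.1; granular → 3.1.1; analytical-grade → 3.1.1.3. Scheduled 13%. Zerath agreement on 3.1.1: RVC < 55%. → 13%.
Line B: organic → 3.1; tablet form → 3.1.2; technical-grade → 3.1.2.1. Scheduled 15%. No special measure applies. → 15%.
Line C: pigment → 3.3; aqueous → 3.3.2; analytical-grade → 3.3.2.2. Scheduled 37%. Eswyn agreement on 3.2.1: 3.3.2.2 not covered; Eswyn agreement on 3.2.2.2: 3.3.2.2 not covered. → 37%.
Line D: organic → 3.1; tablet form → 3.1.2; analytical-grade → 3.1.2.3. Scheduled 30%. Yelstadt agreement on 3.1: RVC ≥ 65% → 8% available; preferential 8%. → 8%.
Line E: pharmaceutical → 3.2; aqueous → 3.2.2; analytical-grade → 3.2.2.2. Scheduled 23%. Zerath agreement on 3.1.1: 3.2.2.2 not covered. → 23%.
Sum: 13% + 15% + 37% + 8% + 23% = 96%.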